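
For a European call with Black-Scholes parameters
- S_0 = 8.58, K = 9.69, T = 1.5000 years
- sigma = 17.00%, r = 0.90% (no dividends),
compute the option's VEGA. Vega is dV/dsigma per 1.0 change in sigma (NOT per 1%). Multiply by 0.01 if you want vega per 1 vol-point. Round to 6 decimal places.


d1 = -0.4153830893; d2 = -0.6235897174
phi(d1) = 0.3659677411; exp(-qT) = 1.0000000000; exp(-rT) = 0.9865907163
Vega = S * exp(-qT) * phi(d1) * sqrt(T) = 8.5800 * 1.0000000000 * 0.3659677411 * 1.2247448714 = 3.845703

Answer: Vega = 3.845703


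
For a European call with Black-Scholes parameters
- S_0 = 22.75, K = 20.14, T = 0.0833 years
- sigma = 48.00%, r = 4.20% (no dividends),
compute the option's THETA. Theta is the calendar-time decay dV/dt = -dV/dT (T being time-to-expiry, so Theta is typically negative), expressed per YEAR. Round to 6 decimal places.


d1 = 0.9741271447; d2 = 0.8355907957
phi(d1) = 0.2482297922; exp(-qT) = 1.0000000000; exp(-rT) = 0.9965075130
Theta = -S*exp(-qT)*phi(d1)*sigma/(2*sqrt(T)) - r*K*exp(-rT)*N(d2) + q*S*exp(-qT)*N(d1)
N(d1) = 0.8350032934; N(d2) = 0.7983074257; sqrt(T) = 0.2886173938
Term 1 = -22.7500 * 1.0000000000 * 0.2482297922 * 0.4800 / (2 * 0.2886173938) = -4.6959562886
Term 2 = -0.0420 * 20.1400 * 0.9965075130 * 0.7983074257 = -0.6729139056
Term 3 = 0 (no dividend yield, q = 0)
Theta = -4.6959562886 + (-0.6729139056) + (0.0000000000) = -5.368870

Answer: Theta = -5.368870


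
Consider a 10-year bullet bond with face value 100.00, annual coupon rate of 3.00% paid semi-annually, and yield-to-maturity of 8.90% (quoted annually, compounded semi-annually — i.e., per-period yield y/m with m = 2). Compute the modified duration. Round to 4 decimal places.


Answer: Modified duration = 7.9057

Derivation:
Coupon per period c = face * coupon_rate / m = 1.500000
Periods per year m = 2; per-period yield y/m = 0.044500
Number of cashflows N = 20
Cashflows (t years, CF_t, discount factor 1/(1+y/m)^(m*t), PV):
  t = 0.5000: CF_t = 1.500000, DF = 0.957396, PV = 1.436094
  t = 1.0000: CF_t = 1.500000, DF = 0.916607, PV = 1.374910
  t = 1.5000: CF_t = 1.500000, DF = 0.877556, PV = 1.316333
  t = 2.0000: CF_t = 1.500000, DF = 0.840168, PV = 1.260252
  t = 2.5000: CF_t = 1.500000, DF = 0.804374, PV = 1.206560
  t = 3.0000: CF_t = 1.500000, DF = 0.770104, PV = 1.155156
  t = 3.5000: CF_t = 1.500000, DF = 0.737294, PV = 1.105941
  t = 4.0000: CF_t = 1.500000, DF = 0.705883, PV = 1.058824
  t = 4.5000: CF_t = 1.500000, DF = 0.675809, PV = 1.013714
  t = 5.0000: CF_t = 1.500000, DF = 0.647017, PV = 0.970525
  t = 5.5000: CF_t = 1.500000, DF = 0.619451, PV = 0.929177
  t = 6.0000: CF_t = 1.500000, DF = 0.593060, PV = 0.889590
  t = 6.5000: CF_t = 1.500000, DF = 0.567793, PV = 0.851690
  t = 7.0000: CF_t = 1.500000, DF = 0.543603, PV = 0.815404
  t = 7.5000: CF_t = 1.500000, DF = 0.520443, PV = 0.780665
  t = 8.0000: CF_t = 1.500000, DF = 0.498270, PV = 0.747405
  t = 8.5000: CF_t = 1.500000, DF = 0.477042, PV = 0.715563
  t = 9.0000: CF_t = 1.500000, DF = 0.456718, PV = 0.685077
  t = 9.5000: CF_t = 1.500000, DF = 0.437260, PV = 0.655890
  t = 10.0000: CF_t = 101.500000, DF = 0.418631, PV = 42.491020
Price P = sum_t PV_t = 61.459791
First compute Macaulay numerator sum_t t * PV_t:
  t * PV_t at t = 0.5000: 0.718047
  t * PV_t at t = 1.0000: 1.374910
  t * PV_t at t = 1.5000: 1.974500
  t * PV_t at t = 2.0000: 2.520505
  t * PV_t at t = 2.5000: 3.016401
  t * PV_t at t = 3.0000: 3.465468
  t * PV_t at t = 3.5000: 3.870795
  t * PV_t at t = 4.0000: 4.235295
  t * PV_t at t = 4.5000: 4.561711
  t * PV_t at t = 5.0000: 4.852626
  t * PV_t at t = 5.5000: 5.110473
  t * PV_t at t = 6.0000: 5.337540
  t * PV_t at t = 6.5000: 5.535984
  t * PV_t at t = 7.0000: 5.707831
  t * PV_t at t = 7.5000: 5.854986
  t * PV_t at t = 8.0000: 5.979242
  t * PV_t at t = 8.5000: 6.082283
  t * PV_t at t = 9.0000: 6.165691
  t * PV_t at t = 9.5000: 6.230952
  t * PV_t at t = 10.0000: 424.910199
Macaulay duration D = 507.505440 / 61.459791 = 8.257520
Modified duration = D / (1 + y/m) = 8.257520 / (1 + 0.044500) = 7.905716


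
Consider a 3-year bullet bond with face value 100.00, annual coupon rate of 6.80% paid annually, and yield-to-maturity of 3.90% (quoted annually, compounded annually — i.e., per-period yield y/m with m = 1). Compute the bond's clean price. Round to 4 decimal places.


Answer: Price = 108.0631

Derivation:
Coupon per period c = face * coupon_rate / m = 6.800000
Periods per year m = 1; per-period yield y/m = 0.039000
Number of cashflows N = 3
Cashflows (t years, CF_t, discount factor 1/(1+y/m)^(m*t), PV):
  t = 1.0000: CF_t = 6.800000, DF = 0.962464, PV = 6.544755
  t = 2.0000: CF_t = 6.800000, DF = 0.926337, PV = 6.299090
  t = 3.0000: CF_t = 106.800000, DF = 0.891566, PV = 95.219218
Price P = sum_t PV_t = 108.063063


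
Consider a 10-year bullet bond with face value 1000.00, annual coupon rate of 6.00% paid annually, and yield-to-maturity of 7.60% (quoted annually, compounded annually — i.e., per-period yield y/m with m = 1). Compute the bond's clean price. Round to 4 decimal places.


Coupon per period c = face * coupon_rate / m = 60.000000
Periods per year m = 1; per-period yield y/m = 0.076000
Number of cashflows N = 10
Cashflows (t years, CF_t, discount factor 1/(1+y/m)^(m*t), PV):
  t = 1.0000: CF_t = 60.000000, DF = 0.929368, PV = 55.762082
  t = 2.0000: CF_t = 60.000000, DF = 0.863725, PV = 51.823496
  t = 3.0000: CF_t = 60.000000, DF = 0.802718, PV = 48.163100
  t = 4.0000: CF_t = 60.000000, DF = 0.746021, PV = 44.761246
  t = 5.0000: CF_t = 60.000000, DF = 0.693328, PV = 41.599671
  t = 6.0000: CF_t = 60.000000, DF = 0.644357, PV = 38.661404
  t = 7.0000: CF_t = 60.000000, DF = 0.598845, PV = 35.930673
  t = 8.0000: CF_t = 60.000000, DF = 0.556547, PV = 33.392819
  t = 9.0000: CF_t = 60.000000, DF = 0.517237, PV = 31.034218
  t = 10.0000: CF_t = 1060.000000, DF = 0.480704, PV = 509.545713
Price P = sum_t PV_t = 890.674422

Answer: Price = 890.6744


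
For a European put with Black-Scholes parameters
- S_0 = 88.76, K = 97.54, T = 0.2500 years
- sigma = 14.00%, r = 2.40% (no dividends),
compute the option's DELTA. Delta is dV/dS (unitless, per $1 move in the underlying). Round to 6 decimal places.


d1 = -1.2268064603; d2 = -1.2968064603
phi(d1) = 0.1879713768; exp(-qT) = 1.0000000000; exp(-rT) = 0.9940179641
N(-d1) = 0.8900523289
Delta = -exp(-qT) * N(-d1) = -1.0000000000 * 0.8900523289 = -0.890052

Answer: Delta = -0.890052


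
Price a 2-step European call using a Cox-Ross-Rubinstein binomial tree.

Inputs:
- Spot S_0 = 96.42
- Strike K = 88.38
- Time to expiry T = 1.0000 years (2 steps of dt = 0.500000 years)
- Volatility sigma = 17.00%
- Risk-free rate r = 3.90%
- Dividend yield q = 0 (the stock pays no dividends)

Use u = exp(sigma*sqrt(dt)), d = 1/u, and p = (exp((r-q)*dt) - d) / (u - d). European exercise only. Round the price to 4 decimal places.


Answer: Price = V(0,0) = 13.8492

Derivation:
dt = T/N = 0.500000
u = exp(sigma*sqrt(dt)) = 1.127732; d = 1/u = 0.886736
p = (exp((r-q)*dt) - d) / (u - d) = 0.551692
Discount per step: exp(-r*dt) = 0.980689
Stock lattice S(k, i) with i counting down-moves:
  k=0: S(0,0) = 96.4200
  k=1: S(1,0) = 108.7359; S(1,1) = 85.4991
  k=2: S(2,0) = 122.6249; S(2,1) = 96.4200; S(2,2) = 75.8151
Terminal payoffs V(N, i) = max(S_T - K, 0):
  V(2,0) = 34.244882; V(2,1) = 8.040000; V(2,2) = 0.000000
Backward induction: V(k, i) = exp(-r*dt) * [p * V(k+1, i) + (1-p) * V(k+1, i+1)].
  V(1,0) = exp(-r*dt) * [p*34.244882 + (1-p)*8.040000] = 22.062593
  V(1,1) = exp(-r*dt) * [p*8.040000 + (1-p)*0.000000] = 4.349951
  V(0,0) = exp(-r*dt) * [p*22.062593 + (1-p)*4.349951] = 13.849173


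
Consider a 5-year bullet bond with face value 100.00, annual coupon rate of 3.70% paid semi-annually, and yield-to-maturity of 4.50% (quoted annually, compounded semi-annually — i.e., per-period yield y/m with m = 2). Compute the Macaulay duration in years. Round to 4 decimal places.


Answer: Macaulay duration = 4.6018 years

Derivation:
Coupon per period c = face * coupon_rate / m = 1.850000
Periods per year m = 2; per-period yield y/m = 0.022500
Number of cashflows N = 10
Cashflows (t years, CF_t, discount factor 1/(1+y/m)^(m*t), PV):
  t = 0.5000: CF_t = 1.850000, DF = 0.977995, PV = 1.809291
  t = 1.0000: CF_t = 1.850000, DF = 0.956474, PV = 1.769478
  t = 1.5000: CF_t = 1.850000, DF = 0.935427, PV = 1.730541
  t = 2.0000: CF_t = 1.850000, DF = 0.914843, PV = 1.692460
  t = 2.5000: CF_t = 1.850000, DF = 0.894712, PV = 1.655218
  t = 3.0000: CF_t = 1.850000, DF = 0.875024, PV = 1.618795
  t = 3.5000: CF_t = 1.850000, DF = 0.855769, PV = 1.583173
  t = 4.0000: CF_t = 1.850000, DF = 0.836938, PV = 1.548336
  t = 4.5000: CF_t = 1.850000, DF = 0.818522, PV = 1.514265
  t = 5.0000: CF_t = 101.850000, DF = 0.800510, PV = 81.531957
Price P = sum_t PV_t = 96.453513
Macaulay numerator sum_t t * PV_t:
  t * PV_t at t = 0.5000: 0.904645
  t * PV_t at t = 1.0000: 1.769478
  t * PV_t at t = 1.5000: 2.595811
  t * PV_t at t = 2.0000: 3.384920
  t * PV_t at t = 2.5000: 4.138044
  t * PV_t at t = 3.0000: 4.856385
  t * PV_t at t = 3.5000: 5.541107
  t * PV_t at t = 4.0000: 6.193344
  t * PV_t at t = 4.5000: 6.814192
  t * PV_t at t = 5.0000: 407.659785
Macaulay duration D = (sum_t t * PV_t) / P = 443.857712 / 96.453513 = 4.601779


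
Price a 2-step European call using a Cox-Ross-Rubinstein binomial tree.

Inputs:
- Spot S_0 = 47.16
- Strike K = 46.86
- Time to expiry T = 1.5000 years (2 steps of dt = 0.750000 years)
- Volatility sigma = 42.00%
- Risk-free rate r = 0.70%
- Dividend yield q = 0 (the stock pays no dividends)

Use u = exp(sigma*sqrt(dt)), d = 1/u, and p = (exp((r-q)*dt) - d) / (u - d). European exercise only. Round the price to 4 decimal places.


Answer: Price = V(0,0) = 8.8832

Derivation:
dt = T/N = 0.750000
u = exp(sigma*sqrt(dt)) = 1.438687; d = 1/u = 0.695078
p = (exp((r-q)*dt) - d) / (u - d) = 0.417136
Discount per step: exp(-r*dt) = 0.994764
Stock lattice S(k, i) with i counting down-moves:
  k=0: S(0,0) = 47.1600
  k=1: S(1,0) = 67.8485; S(1,1) = 32.7799
  k=2: S(2,0) = 97.6127; S(2,1) = 47.1600; S(2,2) = 22.7846
Terminal payoffs V(N, i) = max(S_T - K, 0):
  V(2,0) = 50.752681; V(2,1) = 0.300000; V(2,2) = 0.000000
Backward induction: V(k, i) = exp(-r*dt) * [p * V(k+1, i) + (1-p) * V(k+1, i+1)].
  V(1,0) = exp(-r*dt) * [p*50.752681 + (1-p)*0.300000] = 21.233834
  V(1,1) = exp(-r*dt) * [p*0.300000 + (1-p)*0.000000] = 0.124485
  V(0,0) = exp(-r*dt) * [p*21.233834 + (1-p)*0.124485] = 8.883185


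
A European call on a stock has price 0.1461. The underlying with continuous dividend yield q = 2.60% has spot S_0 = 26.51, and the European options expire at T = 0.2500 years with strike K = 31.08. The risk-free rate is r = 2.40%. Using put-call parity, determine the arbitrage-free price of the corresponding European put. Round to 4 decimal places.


Answer: Put price = 4.7019

Derivation:
Put-call parity: C - P = S_0 * exp(-qT) - K * exp(-rT).
S_0 * exp(-qT) = 26.5100 * 0.99352108 = 26.33824381
K * exp(-rT) = 31.0800 * 0.99401796 = 30.89407832
P = C - S*exp(-qT) + K*exp(-rT)
P = 0.1461 - 26.33824381 + 30.89407832 = 4.7019


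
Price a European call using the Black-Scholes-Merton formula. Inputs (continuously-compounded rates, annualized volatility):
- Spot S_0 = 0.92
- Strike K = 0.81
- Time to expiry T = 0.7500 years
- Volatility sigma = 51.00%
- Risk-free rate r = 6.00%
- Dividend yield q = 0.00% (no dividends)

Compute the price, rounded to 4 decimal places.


Answer: Price = 0.2318

Derivation:
d1 = (ln(S/K) + (r - q + 0.5*sigma^2) * T) / (sigma * sqrt(T)) = 0.61103339
d2 = d1 - sigma * sqrt(T) = 0.16936043
exp(-rT) = 0.95599748; exp(-qT) = 1.00000000
C = S_0 * exp(-qT) * N(d1) - K * exp(-rT) * N(d2)
N(d1) = 0.72941126; N(d2) = 0.56724343
C = 0.9200 * 1.00000000 * 0.72941126 - 0.8100 * 0.95599748 * 0.56724343 = 0.2318


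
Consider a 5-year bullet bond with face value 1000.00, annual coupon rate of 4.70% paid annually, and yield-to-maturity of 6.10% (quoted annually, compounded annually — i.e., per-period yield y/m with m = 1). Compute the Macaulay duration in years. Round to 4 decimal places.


Answer: Macaulay duration = 4.5556 years

Derivation:
Coupon per period c = face * coupon_rate / m = 47.000000
Periods per year m = 1; per-period yield y/m = 0.061000
Number of cashflows N = 5
Cashflows (t years, CF_t, discount factor 1/(1+y/m)^(m*t), PV):
  t = 1.0000: CF_t = 47.000000, DF = 0.942507, PV = 44.297832
  t = 2.0000: CF_t = 47.000000, DF = 0.888320, PV = 41.751020
  t = 3.0000: CF_t = 47.000000, DF = 0.837247, PV = 39.350631
  t = 4.0000: CF_t = 47.000000, DF = 0.789112, PV = 37.088248
  t = 5.0000: CF_t = 1047.000000, DF = 0.743743, PV = 778.699260
Price P = sum_t PV_t = 941.186992
Macaulay numerator sum_t t * PV_t:
  t * PV_t at t = 1.0000: 44.297832
  t * PV_t at t = 2.0000: 83.502040
  t * PV_t at t = 3.0000: 118.051894
  t * PV_t at t = 4.0000: 148.352993
  t * PV_t at t = 5.0000: 3893.496302
Macaulay duration D = (sum_t t * PV_t) / P = 4287.701062 / 941.186992 = 4.555631


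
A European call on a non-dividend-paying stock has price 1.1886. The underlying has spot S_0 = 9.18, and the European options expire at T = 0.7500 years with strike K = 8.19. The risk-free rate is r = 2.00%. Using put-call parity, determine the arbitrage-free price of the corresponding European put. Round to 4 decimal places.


Put-call parity: C - P = S_0 * exp(-qT) - K * exp(-rT).
S_0 * exp(-qT) = 9.1800 * 1.00000000 = 9.18000000
K * exp(-rT) = 8.1900 * 0.98511194 = 8.06806679
P = C - S*exp(-qT) + K*exp(-rT)
P = 1.1886 - 9.18000000 + 8.06806679 = 0.0767

Answer: Put price = 0.0767


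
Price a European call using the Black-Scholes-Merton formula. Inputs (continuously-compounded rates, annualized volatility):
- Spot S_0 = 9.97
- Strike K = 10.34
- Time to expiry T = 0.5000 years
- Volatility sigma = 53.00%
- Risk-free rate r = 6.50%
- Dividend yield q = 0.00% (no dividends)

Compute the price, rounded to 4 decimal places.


Answer: Price = 1.4653

Derivation:
d1 = (ln(S/K) + (r - q + 0.5*sigma^2) * T) / (sigma * sqrt(T)) = 0.17687199
d2 = d1 - sigma * sqrt(T) = -0.19789460
exp(-rT) = 0.96802245; exp(-qT) = 1.00000000
C = S_0 * exp(-qT) * N(d1) - K * exp(-rT) * N(d2)
N(d1) = 0.57019553; N(d2) = 0.42156376
C = 9.9700 * 1.00000000 * 0.57019553 - 10.3400 * 0.96802245 * 0.42156376 = 1.4653


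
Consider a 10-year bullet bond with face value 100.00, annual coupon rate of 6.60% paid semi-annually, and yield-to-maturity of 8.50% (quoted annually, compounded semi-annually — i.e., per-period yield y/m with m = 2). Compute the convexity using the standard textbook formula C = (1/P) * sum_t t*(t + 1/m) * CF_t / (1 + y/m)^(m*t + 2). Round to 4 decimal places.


Answer: Convexity = 62.4984

Derivation:
Coupon per period c = face * coupon_rate / m = 3.300000
Periods per year m = 2; per-period yield y/m = 0.042500
Number of cashflows N = 20
Cashflows (t years, CF_t, discount factor 1/(1+y/m)^(m*t), PV):
  t = 0.5000: CF_t = 3.300000, DF = 0.959233, PV = 3.165468
  t = 1.0000: CF_t = 3.300000, DF = 0.920127, PV = 3.036420
  t = 1.5000: CF_t = 3.300000, DF = 0.882616, PV = 2.912633
  t = 2.0000: CF_t = 3.300000, DF = 0.846634, PV = 2.793892
  t = 2.5000: CF_t = 3.300000, DF = 0.812119, PV = 2.679993
  t = 3.0000: CF_t = 3.300000, DF = 0.779011, PV = 2.570736
  t = 3.5000: CF_t = 3.300000, DF = 0.747253, PV = 2.465934
  t = 4.0000: CF_t = 3.300000, DF = 0.716789, PV = 2.365405
  t = 4.5000: CF_t = 3.300000, DF = 0.687568, PV = 2.268973
  t = 5.0000: CF_t = 3.300000, DF = 0.659537, PV = 2.176473
  t = 5.5000: CF_t = 3.300000, DF = 0.632650, PV = 2.087744
  t = 6.0000: CF_t = 3.300000, DF = 0.606858, PV = 2.002632
  t = 6.5000: CF_t = 3.300000, DF = 0.582118, PV = 1.920990
  t = 7.0000: CF_t = 3.300000, DF = 0.558387, PV = 1.842676
  t = 7.5000: CF_t = 3.300000, DF = 0.535623, PV = 1.767555
  t = 8.0000: CF_t = 3.300000, DF = 0.513787, PV = 1.695497
  t = 8.5000: CF_t = 3.300000, DF = 0.492841, PV = 1.626376
  t = 9.0000: CF_t = 3.300000, DF = 0.472749, PV = 1.560073
  t = 9.5000: CF_t = 3.300000, DF = 0.453477, PV = 1.496472
  t = 10.0000: CF_t = 103.300000, DF = 0.434989, PV = 44.934411
Price P = sum_t PV_t = 87.370352
Convexity numerator sum_t t*(t + 1/m) * CF_t / (1+y/m)^(m*t + 2):
  t = 0.5000: term = 1.456316
  t = 1.0000: term = 4.190839
  t = 1.5000: term = 8.039978
  t = 2.0000: term = 12.853682
  t = 2.5000: term = 18.494507
  t = 3.0000: term = 24.836748
  t = 3.5000: term = 31.765625
  t = 4.0000: term = 39.176516
  t = 4.5000: term = 46.974240
  t = 5.0000: term = 55.072383
  t = 5.5000: term = 63.392671
  t = 6.0000: term = 71.864375
  t = 6.5000: term = 80.423762
  t = 7.0000: term = 89.013571
  t = 7.5000: term = 97.582538
  t = 8.0000: term = 106.084933
  t = 8.5000: term = 114.480144
  t = 9.0000: term = 122.732274
  t = 9.5000: term = 130.809778
  t = 10.0000: term = 4341.264235
Convexity = (1/P) * sum = 5460.509115 / 87.370352 = 62.498421


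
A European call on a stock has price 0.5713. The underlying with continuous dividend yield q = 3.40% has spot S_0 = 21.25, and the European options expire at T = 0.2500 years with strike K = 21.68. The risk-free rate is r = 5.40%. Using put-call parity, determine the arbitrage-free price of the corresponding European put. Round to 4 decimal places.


Answer: Put price = 0.8904

Derivation:
Put-call parity: C - P = S_0 * exp(-qT) - K * exp(-rT).
S_0 * exp(-qT) = 21.2500 * 0.99153602 = 21.07014049
K * exp(-rT) = 21.6800 * 0.98659072 = 21.38928673
P = C - S*exp(-qT) + K*exp(-rT)
P = 0.5713 - 21.07014049 + 21.38928673 = 0.8904


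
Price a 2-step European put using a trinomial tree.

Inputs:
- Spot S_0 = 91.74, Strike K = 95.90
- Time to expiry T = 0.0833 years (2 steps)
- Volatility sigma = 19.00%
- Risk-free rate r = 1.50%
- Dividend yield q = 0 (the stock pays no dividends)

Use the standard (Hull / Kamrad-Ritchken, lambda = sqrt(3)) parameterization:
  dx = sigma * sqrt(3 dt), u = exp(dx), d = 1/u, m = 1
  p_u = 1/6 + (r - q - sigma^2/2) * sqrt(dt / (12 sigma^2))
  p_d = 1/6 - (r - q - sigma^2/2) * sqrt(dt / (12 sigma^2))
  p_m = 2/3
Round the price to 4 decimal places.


Answer: Price = V(0,0) = 4.7763

Derivation:
dt = T/N = 0.041650; dx = sigma*sqrt(3*dt) = 0.067162
u = exp(dx) = 1.069468; d = 1/u = 0.935044
p_u = 0.165721, p_m = 0.666667, p_d = 0.167612
Discount per step: exp(-r*dt) = 0.999375
Stock lattice S(k, j) with j the centered position index:
  k=0: S(0,+0) = 91.7400
  k=1: S(1,-1) = 85.7809; S(1,+0) = 91.7400; S(1,+1) = 98.1130
  k=2: S(2,-2) = 80.2089; S(2,-1) = 85.7809; S(2,+0) = 91.7400; S(2,+1) = 98.1130; S(2,+2) = 104.9288
Terminal payoffs V(N, j) = max(K - S_T, 0):
  V(2,-2) = 15.691052; V(2,-1) = 10.119065; V(2,+0) = 4.160000; V(2,+1) = 0.000000; V(2,+2) = 0.000000
Backward induction: V(k, j) = exp(-r*dt) * [p_u * V(k+1, j+1) + p_m * V(k+1, j) + p_d * V(k+1, j-1)]
  V(1,-1) = exp(-r*dt) * [p_u*4.160000 + p_m*10.119065 + p_d*15.691052] = 10.059171
  V(1,+0) = exp(-r*dt) * [p_u*0.000000 + p_m*4.160000 + p_d*10.119065] = 4.466623
  V(1,+1) = exp(-r*dt) * [p_u*0.000000 + p_m*0.000000 + p_d*4.160000] = 0.696832
  V(0,+0) = exp(-r*dt) * [p_u*0.696832 + p_m*4.466623 + p_d*10.059171] = 4.776285


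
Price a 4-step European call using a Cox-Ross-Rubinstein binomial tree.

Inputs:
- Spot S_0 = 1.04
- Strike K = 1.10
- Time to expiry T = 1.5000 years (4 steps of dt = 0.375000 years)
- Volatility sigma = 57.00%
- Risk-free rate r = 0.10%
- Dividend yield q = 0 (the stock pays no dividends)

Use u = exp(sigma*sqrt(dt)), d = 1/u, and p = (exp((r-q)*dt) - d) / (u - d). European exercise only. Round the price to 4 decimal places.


dt = T/N = 0.375000
u = exp(sigma*sqrt(dt)) = 1.417723; d = 1/u = 0.705356
p = (exp((r-q)*dt) - d) / (u - d) = 0.414139
Discount per step: exp(-r*dt) = 0.999625
Stock lattice S(k, i) with i counting down-moves:
  k=0: S(0,0) = 1.0400
  k=1: S(1,0) = 1.4744; S(1,1) = 0.7336
  k=2: S(2,0) = 2.0903; S(2,1) = 1.0400; S(2,2) = 0.5174
  k=3: S(3,0) = 2.9635; S(3,1) = 1.4744; S(3,2) = 0.7336; S(3,3) = 0.3650
  k=4: S(4,0) = 4.2015; S(4,1) = 2.0903; S(4,2) = 1.0400; S(4,3) = 0.5174; S(4,4) = 0.2574
Terminal payoffs V(N, i) = max(S_T - K, 0):
  V(4,0) = 3.101451; V(4,1) = 0.990337; V(4,2) = 0.000000; V(4,3) = 0.000000; V(4,4) = 0.000000
Backward induction: V(k, i) = exp(-r*dt) * [p * V(k+1, i) + (1-p) * V(k+1, i+1)].
  V(3,0) = exp(-r*dt) * [p*3.101451 + (1-p)*0.990337] = 1.863932
  V(3,1) = exp(-r*dt) * [p*0.990337 + (1-p)*0.000000] = 0.409983
  V(3,2) = exp(-r*dt) * [p*0.000000 + (1-p)*0.000000] = 0.000000
  V(3,3) = exp(-r*dt) * [p*0.000000 + (1-p)*0.000000] = 0.000000
  V(2,0) = exp(-r*dt) * [p*1.863932 + (1-p)*0.409983] = 1.011740
  V(2,1) = exp(-r*dt) * [p*0.409983 + (1-p)*0.000000] = 0.169726
  V(2,2) = exp(-r*dt) * [p*0.000000 + (1-p)*0.000000] = 0.000000
  V(1,0) = exp(-r*dt) * [p*1.011740 + (1-p)*0.169726] = 0.518243
  V(1,1) = exp(-r*dt) * [p*0.169726 + (1-p)*0.000000] = 0.070264
  V(0,0) = exp(-r*dt) * [p*0.518243 + (1-p)*0.070264] = 0.255693

Answer: Price = V(0,0) = 0.2557


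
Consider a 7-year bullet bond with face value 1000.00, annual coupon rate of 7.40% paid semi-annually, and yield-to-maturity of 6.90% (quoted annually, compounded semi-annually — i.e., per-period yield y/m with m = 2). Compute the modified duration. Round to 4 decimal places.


Coupon per period c = face * coupon_rate / m = 37.000000
Periods per year m = 2; per-period yield y/m = 0.034500
Number of cashflows N = 14
Cashflows (t years, CF_t, discount factor 1/(1+y/m)^(m*t), PV):
  t = 0.5000: CF_t = 37.000000, DF = 0.966651, PV = 35.766071
  t = 1.0000: CF_t = 37.000000, DF = 0.934413, PV = 34.573292
  t = 1.5000: CF_t = 37.000000, DF = 0.903251, PV = 33.420292
  t = 2.0000: CF_t = 37.000000, DF = 0.873128, PV = 32.305744
  t = 2.5000: CF_t = 37.000000, DF = 0.844010, PV = 31.228365
  t = 3.0000: CF_t = 37.000000, DF = 0.815863, PV = 30.186917
  t = 3.5000: CF_t = 37.000000, DF = 0.788654, PV = 29.180200
  t = 4.0000: CF_t = 37.000000, DF = 0.762353, PV = 28.207056
  t = 4.5000: CF_t = 37.000000, DF = 0.736929, PV = 27.266367
  t = 5.0000: CF_t = 37.000000, DF = 0.712353, PV = 26.357048
  t = 5.5000: CF_t = 37.000000, DF = 0.688596, PV = 25.478055
  t = 6.0000: CF_t = 37.000000, DF = 0.665632, PV = 24.628376
  t = 6.5000: CF_t = 37.000000, DF = 0.643433, PV = 23.807034
  t = 7.0000: CF_t = 1037.000000, DF = 0.621975, PV = 644.988285
Price P = sum_t PV_t = 1027.393101
First compute Macaulay numerator sum_t t * PV_t:
  t * PV_t at t = 0.5000: 17.883035
  t * PV_t at t = 1.0000: 34.573292
  t * PV_t at t = 1.5000: 50.130438
  t * PV_t at t = 2.0000: 64.611488
  t * PV_t at t = 2.5000: 78.070913
  t * PV_t at t = 3.0000: 90.560750
  t * PV_t at t = 3.5000: 102.130699
  t * PV_t at t = 4.0000: 112.828225
  t * PV_t at t = 4.5000: 122.698650
  t * PV_t at t = 5.0000: 131.785242
  t * PV_t at t = 5.5000: 140.129305
  t * PV_t at t = 6.0000: 147.770259
  t * PV_t at t = 6.5000: 154.745720
  t * PV_t at t = 7.0000: 4514.917993
Macaulay duration D = 5762.836007 / 1027.393101 = 5.609183
Modified duration = D / (1 + y/m) = 5.609183 / (1 + 0.034500) = 5.422120

Answer: Modified duration = 5.4221


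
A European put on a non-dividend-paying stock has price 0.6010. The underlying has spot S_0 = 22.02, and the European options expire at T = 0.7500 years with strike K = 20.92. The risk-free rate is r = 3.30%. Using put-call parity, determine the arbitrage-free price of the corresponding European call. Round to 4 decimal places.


Answer: Call price = 2.2124

Derivation:
Put-call parity: C - P = S_0 * exp(-qT) - K * exp(-rT).
S_0 * exp(-qT) = 22.0200 * 1.00000000 = 22.02000000
K * exp(-rT) = 20.9200 * 0.97555377 = 20.40858487
C = P + S*exp(-qT) - K*exp(-rT)
C = 0.6010 + 22.02000000 - 20.40858487 = 2.2124


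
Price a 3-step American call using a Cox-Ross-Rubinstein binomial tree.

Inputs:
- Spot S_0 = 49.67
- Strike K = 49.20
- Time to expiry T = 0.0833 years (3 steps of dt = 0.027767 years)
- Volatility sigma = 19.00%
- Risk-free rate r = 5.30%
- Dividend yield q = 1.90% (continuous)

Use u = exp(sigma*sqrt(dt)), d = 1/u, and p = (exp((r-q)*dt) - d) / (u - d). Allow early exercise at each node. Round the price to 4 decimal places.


dt = T/N = 0.027767
u = exp(sigma*sqrt(dt)) = 1.032167; d = 1/u = 0.968836
p = (exp((r-q)*dt) - d) / (u - d) = 0.506999
Discount per step: exp(-r*dt) = 0.998529
Stock lattice S(k, i) with i counting down-moves:
  k=0: S(0,0) = 49.6700
  k=1: S(1,0) = 51.2677; S(1,1) = 48.1221
  k=2: S(2,0) = 52.9168; S(2,1) = 49.6700; S(2,2) = 46.6224
  k=3: S(3,0) = 54.6190; S(3,1) = 51.2677; S(3,2) = 48.1221; S(3,3) = 45.1694
Terminal payoffs V(N, i) = max(S_T - K, 0):
  V(3,0) = 5.419017; V(3,1) = 2.067728; V(3,2) = 0.000000; V(3,3) = 0.000000
Backward induction: V(k, i) = exp(-r*dt) * [p * V(k+1, i) + (1-p) * V(k+1, i+1)]; then take max(V_cont, immediate exercise) for American.
  V(2,0) = exp(-r*dt) * [p*5.419017 + (1-p)*2.067728] = 3.761290; exercise = 3.716849; V(2,0) = max -> 3.761290
  V(2,1) = exp(-r*dt) * [p*2.067728 + (1-p)*0.000000] = 1.046795; exercise = 0.470000; V(2,1) = max -> 1.046795
  V(2,2) = exp(-r*dt) * [p*0.000000 + (1-p)*0.000000] = 0.000000; exercise = 0.000000; V(2,2) = max -> 0.000000
  V(1,0) = exp(-r*dt) * [p*3.761290 + (1-p)*1.046795] = 2.419479; exercise = 2.067728; V(1,0) = max -> 2.419479
  V(1,1) = exp(-r*dt) * [p*1.046795 + (1-p)*0.000000] = 0.529944; exercise = 0.000000; V(1,1) = max -> 0.529944
  V(0,0) = exp(-r*dt) * [p*2.419479 + (1-p)*0.529944] = 1.485749; exercise = 0.470000; V(0,0) = max -> 1.485749

Answer: Price = V(0,0) = 1.4857


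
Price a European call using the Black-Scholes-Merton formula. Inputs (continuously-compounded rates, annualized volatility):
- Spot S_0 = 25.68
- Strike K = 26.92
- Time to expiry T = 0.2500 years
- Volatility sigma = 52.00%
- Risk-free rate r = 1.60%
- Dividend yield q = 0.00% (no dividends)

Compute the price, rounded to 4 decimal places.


d1 = (ln(S/K) + (r - q + 0.5*sigma^2) * T) / (sigma * sqrt(T)) = -0.03598856
d2 = d1 - sigma * sqrt(T) = -0.29598856
exp(-rT) = 0.99600799; exp(-qT) = 1.00000000
C = S_0 * exp(-qT) * N(d1) - K * exp(-rT) * N(d2)
N(d1) = 0.48564574; N(d2) = 0.38361941
C = 25.6800 * 1.00000000 * 0.48564574 - 26.9200 * 0.99600799 * 0.38361941 = 2.1856

Answer: Price = 2.1856


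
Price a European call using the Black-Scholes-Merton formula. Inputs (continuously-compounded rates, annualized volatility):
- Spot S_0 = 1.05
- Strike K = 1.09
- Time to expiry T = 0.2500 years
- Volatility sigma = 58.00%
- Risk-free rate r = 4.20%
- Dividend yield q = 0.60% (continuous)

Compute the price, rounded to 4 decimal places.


d1 = (ln(S/K) + (r - q + 0.5*sigma^2) * T) / (sigma * sqrt(T)) = 0.04711196
d2 = d1 - sigma * sqrt(T) = -0.24288804
exp(-rT) = 0.98955493; exp(-qT) = 0.99850112
C = S_0 * exp(-qT) * N(d1) - K * exp(-rT) * N(d2)
N(d1) = 0.51878800; N(d2) = 0.40404606
C = 1.0500 * 0.99850112 * 0.51878800 - 1.0900 * 0.98955493 * 0.40404606 = 0.1081

Answer: Price = 0.1081


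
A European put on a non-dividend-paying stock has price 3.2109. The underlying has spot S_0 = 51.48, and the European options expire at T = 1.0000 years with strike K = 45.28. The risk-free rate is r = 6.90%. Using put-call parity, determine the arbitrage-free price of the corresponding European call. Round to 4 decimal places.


Put-call parity: C - P = S_0 * exp(-qT) - K * exp(-rT).
S_0 * exp(-qT) = 51.4800 * 1.00000000 = 51.48000000
K * exp(-rT) = 45.2800 * 0.93332668 = 42.26103207
C = P + S*exp(-qT) - K*exp(-rT)
C = 3.2109 + 51.48000000 - 42.26103207 = 12.4299

Answer: Call price = 12.4299


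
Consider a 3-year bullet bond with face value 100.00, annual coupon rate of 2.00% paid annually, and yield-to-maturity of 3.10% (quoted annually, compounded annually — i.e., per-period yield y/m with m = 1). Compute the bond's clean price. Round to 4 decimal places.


Coupon per period c = face * coupon_rate / m = 2.000000
Periods per year m = 1; per-period yield y/m = 0.031000
Number of cashflows N = 3
Cashflows (t years, CF_t, discount factor 1/(1+y/m)^(m*t), PV):
  t = 1.0000: CF_t = 2.000000, DF = 0.969932, PV = 1.939864
  t = 2.0000: CF_t = 2.000000, DF = 0.940768, PV = 1.881537
  t = 3.0000: CF_t = 102.000000, DF = 0.912481, PV = 93.073099
Price P = sum_t PV_t = 96.894500

Answer: Price = 96.8945


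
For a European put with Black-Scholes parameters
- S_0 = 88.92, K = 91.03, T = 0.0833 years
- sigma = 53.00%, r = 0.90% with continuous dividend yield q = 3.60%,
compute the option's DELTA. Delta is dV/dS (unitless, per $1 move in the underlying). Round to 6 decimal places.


d1 = -0.0915336537; d2 = -0.2445008724
phi(d1) = 0.3972745252; exp(-qT) = 0.9970056919; exp(-rT) = 0.9992505810
N(-d1) = 0.5364657166
Delta = -exp(-qT) * N(-d1) = -0.9970056919 * 0.5364657166 = -0.534859

Answer: Delta = -0.534859


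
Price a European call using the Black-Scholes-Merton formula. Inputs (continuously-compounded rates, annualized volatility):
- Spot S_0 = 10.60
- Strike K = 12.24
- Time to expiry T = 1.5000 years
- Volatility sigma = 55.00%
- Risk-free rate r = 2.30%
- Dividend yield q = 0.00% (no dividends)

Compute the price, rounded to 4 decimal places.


d1 = (ln(S/K) + (r - q + 0.5*sigma^2) * T) / (sigma * sqrt(T)) = 0.17446264
d2 = d1 - sigma * sqrt(T) = -0.49914704
exp(-rT) = 0.96608834; exp(-qT) = 1.00000000
C = S_0 * exp(-qT) * N(d1) - K * exp(-rT) * N(d2)
N(d1) = 0.56924906; N(d2) = 0.30883790
C = 10.6000 * 1.00000000 * 0.56924906 - 12.2400 * 0.96608834 * 0.30883790 = 2.3821

Answer: Price = 2.3821


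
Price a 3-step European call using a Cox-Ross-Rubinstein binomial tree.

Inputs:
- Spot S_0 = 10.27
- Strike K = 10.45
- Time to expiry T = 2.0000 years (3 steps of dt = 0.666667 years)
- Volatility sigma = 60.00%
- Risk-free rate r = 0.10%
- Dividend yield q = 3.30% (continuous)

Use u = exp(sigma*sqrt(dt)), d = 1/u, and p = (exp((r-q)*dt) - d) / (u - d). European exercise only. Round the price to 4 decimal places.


dt = T/N = 0.666667
u = exp(sigma*sqrt(dt)) = 1.632150; d = 1/u = 0.612689
p = (exp((r-q)*dt) - d) / (u - d) = 0.359213
Discount per step: exp(-r*dt) = 0.999334
Stock lattice S(k, i) with i counting down-moves:
  k=0: S(0,0) = 10.2700
  k=1: S(1,0) = 16.7622; S(1,1) = 6.2923
  k=2: S(2,0) = 27.3584; S(2,1) = 10.2700; S(2,2) = 3.8552
  k=3: S(3,0) = 44.6530; S(3,1) = 16.7622; S(3,2) = 6.2923; S(3,3) = 2.3621
Terminal payoffs V(N, i) = max(S_T - K, 0):
  V(3,0) = 34.202972; V(3,1) = 6.312177; V(3,2) = 0.000000; V(3,3) = 0.000000
Backward induction: V(k, i) = exp(-r*dt) * [p * V(k+1, i) + (1-p) * V(k+1, i+1)].
  V(2,0) = exp(-r*dt) * [p*34.202972 + (1-p)*6.312177] = 16.320034
  V(2,1) = exp(-r*dt) * [p*6.312177 + (1-p)*0.000000] = 2.265906
  V(2,2) = exp(-r*dt) * [p*0.000000 + (1-p)*0.000000] = 0.000000
  V(1,0) = exp(-r*dt) * [p*16.320034 + (1-p)*2.265906] = 7.309459
  V(1,1) = exp(-r*dt) * [p*2.265906 + (1-p)*0.000000] = 0.813401
  V(0,0) = exp(-r*dt) * [p*7.309459 + (1-p)*0.813401] = 3.144773

Answer: Price = V(0,0) = 3.1448


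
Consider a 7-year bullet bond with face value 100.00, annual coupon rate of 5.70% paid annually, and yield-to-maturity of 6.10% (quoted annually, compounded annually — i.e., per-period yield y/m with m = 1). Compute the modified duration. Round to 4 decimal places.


Answer: Modified duration = 5.6085

Derivation:
Coupon per period c = face * coupon_rate / m = 5.700000
Periods per year m = 1; per-period yield y/m = 0.061000
Number of cashflows N = 7
Cashflows (t years, CF_t, discount factor 1/(1+y/m)^(m*t), PV):
  t = 1.0000: CF_t = 5.700000, DF = 0.942507, PV = 5.372290
  t = 2.0000: CF_t = 5.700000, DF = 0.888320, PV = 5.063422
  t = 3.0000: CF_t = 5.700000, DF = 0.837247, PV = 4.772311
  t = 4.0000: CF_t = 5.700000, DF = 0.789112, PV = 4.497937
  t = 5.0000: CF_t = 5.700000, DF = 0.743743, PV = 4.239337
  t = 6.0000: CF_t = 5.700000, DF = 0.700983, PV = 3.995605
  t = 7.0000: CF_t = 105.700000, DF = 0.660682, PV = 69.834061
Price P = sum_t PV_t = 97.774962
First compute Macaulay numerator sum_t t * PV_t:
  t * PV_t at t = 1.0000: 5.372290
  t * PV_t at t = 2.0000: 10.126843
  t * PV_t at t = 3.0000: 14.316932
  t * PV_t at t = 4.0000: 17.991746
  t * PV_t at t = 5.0000: 21.196685
  t * PV_t at t = 6.0000: 23.973630
  t * PV_t at t = 7.0000: 488.838429
Macaulay duration D = 581.816556 / 97.774962 = 5.950568
Modified duration = D / (1 + y/m) = 5.950568 / (1 + 0.061000) = 5.608452


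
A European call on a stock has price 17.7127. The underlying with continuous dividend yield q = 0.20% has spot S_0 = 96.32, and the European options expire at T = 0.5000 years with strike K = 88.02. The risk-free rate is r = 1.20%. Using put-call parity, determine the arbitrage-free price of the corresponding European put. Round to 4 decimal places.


Put-call parity: C - P = S_0 * exp(-qT) - K * exp(-rT).
S_0 * exp(-qT) = 96.3200 * 0.99900050 = 96.22372814
K * exp(-rT) = 88.0200 * 0.99401796 = 87.49346120
P = C - S*exp(-qT) + K*exp(-rT)
P = 17.7127 - 96.22372814 + 87.49346120 = 8.9824

Answer: Put price = 8.9824


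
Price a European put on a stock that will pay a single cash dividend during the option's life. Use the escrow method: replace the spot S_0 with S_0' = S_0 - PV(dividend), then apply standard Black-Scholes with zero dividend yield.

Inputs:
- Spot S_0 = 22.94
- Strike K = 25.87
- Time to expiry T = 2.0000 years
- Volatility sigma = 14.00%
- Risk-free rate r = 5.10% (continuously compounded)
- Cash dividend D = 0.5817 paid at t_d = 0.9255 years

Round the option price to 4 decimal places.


PV(D) = D * exp(-r * t_d) = 0.5817 * 0.95389612 = 0.55488137
S_0' = S_0 - PV(D) = 22.9400 - 0.55488137 = 22.38511863
d1 = (ln(S_0'/K) + (r + sigma^2/2)*T) / (sigma*sqrt(T)) = -0.11661002
d2 = d1 - sigma*sqrt(T) = -0.31459991
exp(-rT) = 0.90302955
N(-d1) = 0.54641545; N(-d2) = 0.62346728
P = K * exp(-rT) * N(-d2) - S_0' * N(-d1) = 25.8700 * 0.90302955 * 0.62346728 - 22.38511863 * 0.54641545 = 2.3335

Answer: Price = 2.3335


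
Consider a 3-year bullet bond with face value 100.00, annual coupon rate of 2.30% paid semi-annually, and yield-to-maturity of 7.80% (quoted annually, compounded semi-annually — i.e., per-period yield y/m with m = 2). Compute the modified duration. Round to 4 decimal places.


Coupon per period c = face * coupon_rate / m = 1.150000
Periods per year m = 2; per-period yield y/m = 0.039000
Number of cashflows N = 6
Cashflows (t years, CF_t, discount factor 1/(1+y/m)^(m*t), PV):
  t = 0.5000: CF_t = 1.150000, DF = 0.962464, PV = 1.106833
  t = 1.0000: CF_t = 1.150000, DF = 0.926337, PV = 1.065287
  t = 1.5000: CF_t = 1.150000, DF = 0.891566, PV = 1.025301
  t = 2.0000: CF_t = 1.150000, DF = 0.858100, PV = 0.986815
  t = 2.5000: CF_t = 1.150000, DF = 0.825890, PV = 0.949774
  t = 3.0000: CF_t = 101.150000, DF = 0.794889, PV = 80.403064
Price P = sum_t PV_t = 85.537074
First compute Macaulay numerator sum_t t * PV_t:
  t * PV_t at t = 0.5000: 0.553417
  t * PV_t at t = 1.0000: 1.065287
  t * PV_t at t = 1.5000: 1.537951
  t * PV_t at t = 2.0000: 1.973630
  t * PV_t at t = 2.5000: 2.374434
  t * PV_t at t = 3.0000: 241.209193
Macaulay duration D = 248.713912 / 85.537074 = 2.907674
Modified duration = D / (1 + y/m) = 2.907674 / (1 + 0.039000) = 2.798531

Answer: Modified duration = 2.7985


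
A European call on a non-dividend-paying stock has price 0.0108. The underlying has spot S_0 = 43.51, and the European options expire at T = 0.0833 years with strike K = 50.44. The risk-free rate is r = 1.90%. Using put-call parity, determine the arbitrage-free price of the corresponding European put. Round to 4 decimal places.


Answer: Put price = 6.8610

Derivation:
Put-call parity: C - P = S_0 * exp(-qT) - K * exp(-rT).
S_0 * exp(-qT) = 43.5100 * 1.00000000 = 43.51000000
K * exp(-rT) = 50.4400 * 0.99841855 = 50.36023175
P = C - S*exp(-qT) + K*exp(-rT)
P = 0.0108 - 43.51000000 + 50.36023175 = 6.8610


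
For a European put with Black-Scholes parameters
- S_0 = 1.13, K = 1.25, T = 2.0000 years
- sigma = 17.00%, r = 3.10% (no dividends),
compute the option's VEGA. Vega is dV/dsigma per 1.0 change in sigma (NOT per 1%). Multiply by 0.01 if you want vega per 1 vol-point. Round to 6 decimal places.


d1 = -0.0417023237; d2 = -0.2821186293
phi(d1) = 0.3985955342; exp(-qT) = 1.0000000000; exp(-rT) = 0.9398828868
Vega = S * exp(-qT) * phi(d1) * sqrt(T) = 1.1300 * 1.0000000000 * 0.3985955342 * 1.4142135624 = 0.636980

Answer: Vega = 0.636980


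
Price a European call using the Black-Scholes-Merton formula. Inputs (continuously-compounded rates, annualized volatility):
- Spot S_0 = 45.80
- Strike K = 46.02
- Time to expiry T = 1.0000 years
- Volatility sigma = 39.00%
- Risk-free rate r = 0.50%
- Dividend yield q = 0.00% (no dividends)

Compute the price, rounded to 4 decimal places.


Answer: Price = 7.0850

Derivation:
d1 = (ln(S/K) + (r - q + 0.5*sigma^2) * T) / (sigma * sqrt(T)) = 0.19553335
d2 = d1 - sigma * sqrt(T) = -0.19446665
exp(-rT) = 0.99501248; exp(-qT) = 1.00000000
C = S_0 * exp(-qT) * N(d1) - K * exp(-rT) * N(d2)
N(d1) = 0.57751228; N(d2) = 0.42290525
C = 45.8000 * 1.00000000 * 0.57751228 - 46.0200 * 0.99501248 * 0.42290525 = 7.0850


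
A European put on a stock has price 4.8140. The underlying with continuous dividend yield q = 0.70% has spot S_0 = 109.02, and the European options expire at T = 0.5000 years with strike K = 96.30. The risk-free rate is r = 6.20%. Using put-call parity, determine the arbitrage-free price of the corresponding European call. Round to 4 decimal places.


Answer: Call price = 20.0926

Derivation:
Put-call parity: C - P = S_0 * exp(-qT) - K * exp(-rT).
S_0 * exp(-qT) = 109.0200 * 0.99650612 = 108.63909697
K * exp(-rT) = 96.3000 * 0.96947557 = 93.36049769
C = P + S*exp(-qT) - K*exp(-rT)
C = 4.8140 + 108.63909697 - 93.36049769 = 20.0926


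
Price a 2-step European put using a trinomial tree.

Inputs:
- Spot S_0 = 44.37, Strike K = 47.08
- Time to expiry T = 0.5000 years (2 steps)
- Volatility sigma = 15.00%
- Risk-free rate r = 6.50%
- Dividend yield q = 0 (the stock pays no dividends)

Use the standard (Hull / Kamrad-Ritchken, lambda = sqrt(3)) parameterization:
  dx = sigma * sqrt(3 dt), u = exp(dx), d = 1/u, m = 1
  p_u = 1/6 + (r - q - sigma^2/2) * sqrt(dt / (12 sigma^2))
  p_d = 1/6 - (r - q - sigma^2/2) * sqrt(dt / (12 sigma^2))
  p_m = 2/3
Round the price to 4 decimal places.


dt = T/N = 0.250000; dx = sigma*sqrt(3*dt) = 0.129904
u = exp(dx) = 1.138719; d = 1/u = 0.878180
p_u = 0.218388, p_m = 0.666667, p_d = 0.114946
Discount per step: exp(-r*dt) = 0.983881
Stock lattice S(k, j) with j the centered position index:
  k=0: S(0,+0) = 44.3700
  k=1: S(1,-1) = 38.9648; S(1,+0) = 44.3700; S(1,+1) = 50.5250
  k=2: S(2,-2) = 34.2181; S(2,-1) = 38.9648; S(2,+0) = 44.3700; S(2,+1) = 50.5250; S(2,+2) = 57.5337
Terminal payoffs V(N, j) = max(K - S_T, 0):
  V(2,-2) = 12.861859; V(2,-1) = 8.115158; V(2,+0) = 2.710000; V(2,+1) = 0.000000; V(2,+2) = 0.000000
Backward induction: V(k, j) = exp(-r*dt) * [p_u * V(k+1, j+1) + p_m * V(k+1, j) + p_d * V(k+1, j-1)]
  V(1,-1) = exp(-r*dt) * [p_u*2.710000 + p_m*8.115158 + p_d*12.861859] = 7.359778
  V(1,+0) = exp(-r*dt) * [p_u*0.000000 + p_m*2.710000 + p_d*8.115158] = 2.695313
  V(1,+1) = exp(-r*dt) * [p_u*0.000000 + p_m*0.000000 + p_d*2.710000] = 0.306482
  V(0,+0) = exp(-r*dt) * [p_u*0.306482 + p_m*2.695313 + p_d*7.359778] = 2.666104

Answer: Price = V(0,0) = 2.6661


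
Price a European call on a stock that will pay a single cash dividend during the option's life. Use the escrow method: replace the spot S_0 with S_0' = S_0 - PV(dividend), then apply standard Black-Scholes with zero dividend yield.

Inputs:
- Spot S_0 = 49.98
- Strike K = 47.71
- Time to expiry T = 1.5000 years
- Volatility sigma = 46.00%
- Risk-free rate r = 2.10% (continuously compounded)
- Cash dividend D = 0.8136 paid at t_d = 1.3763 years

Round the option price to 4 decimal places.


Answer: Price = 12.1249

Derivation:
PV(D) = D * exp(-r * t_d) = 0.8136 * 0.97151138 = 0.79042166
S_0' = S_0 - PV(D) = 49.9800 - 0.79042166 = 49.18957834
d1 = (ln(S_0'/K) + (r + sigma^2/2)*T) / (sigma*sqrt(T)) = 0.39181321
d2 = d1 - sigma*sqrt(T) = -0.17156943
exp(-rT) = 0.96899096
N(d1) = 0.65240188; N(d2) = 0.43188802
C = S_0' * N(d1) - K * exp(-rT) * N(d2) = 49.18957834 * 0.65240188 - 47.7100 * 0.96899096 * 0.43188802 = 12.1249


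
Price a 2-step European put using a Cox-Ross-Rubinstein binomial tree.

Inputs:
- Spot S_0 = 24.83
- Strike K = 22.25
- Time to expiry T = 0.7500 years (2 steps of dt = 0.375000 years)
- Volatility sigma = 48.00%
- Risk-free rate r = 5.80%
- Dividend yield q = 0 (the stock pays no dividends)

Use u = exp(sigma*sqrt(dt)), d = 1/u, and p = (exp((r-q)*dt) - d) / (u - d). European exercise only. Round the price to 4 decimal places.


dt = T/N = 0.375000
u = exp(sigma*sqrt(dt)) = 1.341702; d = 1/u = 0.745322
p = (exp((r-q)*dt) - d) / (u - d) = 0.463909
Discount per step: exp(-r*dt) = 0.978485
Stock lattice S(k, i) with i counting down-moves:
  k=0: S(0,0) = 24.8300
  k=1: S(1,0) = 33.3145; S(1,1) = 18.5063
  k=2: S(2,0) = 44.6981; S(2,1) = 24.8300; S(2,2) = 13.7932
Terminal payoffs V(N, i) = max(K - S_T, 0):
  V(2,0) = 0.000000; V(2,1) = 0.000000; V(2,2) = 8.456809
Backward induction: V(k, i) = exp(-r*dt) * [p * V(k+1, i) + (1-p) * V(k+1, i+1)].
  V(1,0) = exp(-r*dt) * [p*0.000000 + (1-p)*0.000000] = 0.000000
  V(1,1) = exp(-r*dt) * [p*0.000000 + (1-p)*8.456809] = 4.436074
  V(0,0) = exp(-r*dt) * [p*0.000000 + (1-p)*4.436074] = 2.326971

Answer: Price = V(0,0) = 2.3270
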